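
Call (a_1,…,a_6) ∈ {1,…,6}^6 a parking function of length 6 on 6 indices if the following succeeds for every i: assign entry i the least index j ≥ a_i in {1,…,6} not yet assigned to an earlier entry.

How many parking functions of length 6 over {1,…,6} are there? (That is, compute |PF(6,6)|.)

16807

|PF| = (6−6+1)·(6+1)^(6−1) = 1·16807 = 16807 (Konheim–Weiss)
Check (6,4,1,2,2,4) → sorted (1,2,2,4,4,6): b_i ≤ i ∀i, a PF.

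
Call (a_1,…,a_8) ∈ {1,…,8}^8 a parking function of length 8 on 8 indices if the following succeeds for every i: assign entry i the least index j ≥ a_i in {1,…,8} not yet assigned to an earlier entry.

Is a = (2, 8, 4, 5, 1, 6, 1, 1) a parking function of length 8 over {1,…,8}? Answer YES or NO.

Order a: b = (1, 1, 1, 2, 4, 5, 6, 8).
  b_1=1 ≤ 1
  b_2=1 ≤ 2
  b_3=1 ≤ 3
  b_4=2 ≤ 4
  b_5=4 ≤ 5
  b_6=5 ≤ 6
  b_7=6 ≤ 7
  b_8=8 ≤ 8
All bounds hold ⇒ YES

YES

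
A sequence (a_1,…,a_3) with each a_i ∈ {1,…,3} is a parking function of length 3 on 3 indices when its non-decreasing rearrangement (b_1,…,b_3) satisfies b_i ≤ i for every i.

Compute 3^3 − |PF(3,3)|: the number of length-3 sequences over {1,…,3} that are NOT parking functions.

|PF(3,3)| = (3−3+1)·(3+1)^(3−1) = 1·16 = 16 (Pollak)
Check (3,3,3) → sorted (3,3,3): b_1=3>1, not a PF.
So 27 − 16 = 11 fail.

11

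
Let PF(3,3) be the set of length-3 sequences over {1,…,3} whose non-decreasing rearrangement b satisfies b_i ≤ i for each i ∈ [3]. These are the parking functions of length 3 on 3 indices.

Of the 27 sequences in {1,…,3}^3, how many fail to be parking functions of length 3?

11

Count = (3−3+1)·(3+1)^(3−1) = 1 · 16 = 16 [KW]
Check (2,2,2) → sorted (2,2,2): b_1=2>1, not a PF.
Total 27; non-PF = 27−16 = 11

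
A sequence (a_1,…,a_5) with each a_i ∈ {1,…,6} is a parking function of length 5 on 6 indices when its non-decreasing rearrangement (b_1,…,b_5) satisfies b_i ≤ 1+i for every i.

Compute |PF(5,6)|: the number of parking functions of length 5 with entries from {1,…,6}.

Count = (6+1−5)·(6+1)^{5−1} = 2 · 2401 = 4802 (Konheim–Weiss)
E.g. (4,4,5,2,1) → sorted (1,2,4,4,5): b_i ≤ 1+i ∀i, a PF.

4802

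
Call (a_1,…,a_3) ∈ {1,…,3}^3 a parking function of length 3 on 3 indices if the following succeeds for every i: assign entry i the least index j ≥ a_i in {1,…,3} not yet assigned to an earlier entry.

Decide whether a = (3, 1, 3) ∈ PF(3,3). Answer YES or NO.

Rearranged: b = (1, 3, 3).
  b_1=1 ≤ 1
  b_2=3 > 2
  fails at i=2 ⇒ NO

NO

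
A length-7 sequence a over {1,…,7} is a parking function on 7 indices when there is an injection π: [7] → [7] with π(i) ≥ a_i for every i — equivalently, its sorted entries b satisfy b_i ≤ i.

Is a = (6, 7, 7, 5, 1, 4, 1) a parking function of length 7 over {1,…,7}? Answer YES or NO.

NO

Rearranged: b = (1, 1, 4, 5, 6, 7, 7).
  b_1=1 ≤ 1
  b_2=1 ≤ 2
  b_3=4 > 3
  fails at i=3 ⇒ NO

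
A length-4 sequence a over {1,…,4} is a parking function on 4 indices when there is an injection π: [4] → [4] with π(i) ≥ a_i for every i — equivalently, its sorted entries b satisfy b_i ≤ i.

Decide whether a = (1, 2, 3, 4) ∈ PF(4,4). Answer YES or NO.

Sorted: b = (1, 2, 3, 4).
  b_1=1 ≤ 1
  b_2=2 ≤ 2
  b_3=3 ≤ 3
  b_4=4 ≤ 4
All bounds hold ⇒ YES

YES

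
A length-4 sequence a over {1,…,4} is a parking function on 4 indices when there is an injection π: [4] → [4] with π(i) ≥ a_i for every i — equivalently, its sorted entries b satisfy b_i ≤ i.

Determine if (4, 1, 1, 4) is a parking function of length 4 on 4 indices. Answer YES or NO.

Sorted: b = (1, 1, 4, 4).
  b_1=1 ≤ 1
  b_2=1 ≤ 2
  b_3=4 > 3
  fails at i=3 ⇒ NO

NO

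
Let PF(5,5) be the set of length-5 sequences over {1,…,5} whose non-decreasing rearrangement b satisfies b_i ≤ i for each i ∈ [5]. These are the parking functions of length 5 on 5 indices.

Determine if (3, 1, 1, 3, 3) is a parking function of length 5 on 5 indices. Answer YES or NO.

YES

Sorted: b = (1, 1, 3, 3, 3).
  b_1=1 ≤ 1
  b_2=1 ≤ 2
  b_3=3 ≤ 3
  b_4=3 ≤ 4
  b_5=3 ≤ 5
All bounds hold ⇒ YES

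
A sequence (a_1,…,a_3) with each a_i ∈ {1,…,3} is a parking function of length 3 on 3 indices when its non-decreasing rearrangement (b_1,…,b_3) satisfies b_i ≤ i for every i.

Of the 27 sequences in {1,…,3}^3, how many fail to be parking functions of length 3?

Count = 1·4^2 = 1·16 = 16 (Pollak)
Check (3,2,3) → sorted (2,3,3): b_1=2>1, not a PF.
3^3 − 16 = 27 − 16 = 11

11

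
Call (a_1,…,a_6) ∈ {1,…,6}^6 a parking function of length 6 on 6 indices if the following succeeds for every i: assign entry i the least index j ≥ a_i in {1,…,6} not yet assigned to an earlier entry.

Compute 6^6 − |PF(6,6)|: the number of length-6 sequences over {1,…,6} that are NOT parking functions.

29849

Count = (6+1−6)·(6+1)^{6−1} = 1×16807 = 16807 (Pollak)
E.g. (4,6,2,2,4,4) → sorted (2,2,4,4,4,6): b_1=2>1, not a PF.
6^6 − 16807 = 46656 − 16807 = 29849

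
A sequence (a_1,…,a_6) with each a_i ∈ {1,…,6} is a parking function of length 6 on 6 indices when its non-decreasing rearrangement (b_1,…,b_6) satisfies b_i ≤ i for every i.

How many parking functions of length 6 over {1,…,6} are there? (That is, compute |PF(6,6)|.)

|PF(6,6)| = (6+1−6)·(6+1)^{6−1} = 1 · 16807 = 16807 (Konheim–Weiss)
Example (2,6,4,1,3,4) → sorted (1,2,3,4,4,6): b_i ≤ i ∀i, a PF.

16807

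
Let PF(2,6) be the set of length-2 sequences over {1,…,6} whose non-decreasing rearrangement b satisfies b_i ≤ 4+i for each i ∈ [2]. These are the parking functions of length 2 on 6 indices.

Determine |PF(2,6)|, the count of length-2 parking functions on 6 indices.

#PF = (6+1−2)·(6+1)^{2−1} = 5×7 = 35
One tuple (4,2) → sorted (2,4): b_i ≤ 4+i ∀i, a PF.

35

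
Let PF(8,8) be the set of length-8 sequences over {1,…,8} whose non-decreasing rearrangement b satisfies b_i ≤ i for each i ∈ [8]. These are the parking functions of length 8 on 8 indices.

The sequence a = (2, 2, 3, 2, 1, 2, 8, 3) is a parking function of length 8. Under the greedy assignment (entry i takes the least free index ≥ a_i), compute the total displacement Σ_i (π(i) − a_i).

Σπ = 8·9/2 = 36 (π permutes [8]); Σa = 2+2+3+2+1+2+8+3 = 23; disp = 36−23 = 13.

13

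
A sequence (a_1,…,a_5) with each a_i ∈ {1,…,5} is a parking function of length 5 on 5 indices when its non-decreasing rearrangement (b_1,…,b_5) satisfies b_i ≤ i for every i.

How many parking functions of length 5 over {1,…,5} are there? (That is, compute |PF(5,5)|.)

|PF(5,5)| = 1·6^4 = 1×1296 = 1296 [KW]
E.g. (3,1,4,4,1) → sorted (1,1,3,4,4): b_i ≤ i ∀i, a PF.

1296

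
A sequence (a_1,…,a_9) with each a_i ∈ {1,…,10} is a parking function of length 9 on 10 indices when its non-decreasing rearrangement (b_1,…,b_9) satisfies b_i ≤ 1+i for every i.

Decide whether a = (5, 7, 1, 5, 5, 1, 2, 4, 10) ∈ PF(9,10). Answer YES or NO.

YES

Order a: b = (1, 1, 2, 4, 5, 5, 5, 7, 10).
  b_1=1 ≤ 2
  b_2=1 ≤ 3
  b_3=2 ≤ 4
  b_4=4 ≤ 5
  b_5=5 ≤ 6
  b_6=5 ≤ 7
  b_7=5 ≤ 8
  b_8=7 ≤ 9
  b_9=10 ≤ 10
All bounds hold ⇒ YES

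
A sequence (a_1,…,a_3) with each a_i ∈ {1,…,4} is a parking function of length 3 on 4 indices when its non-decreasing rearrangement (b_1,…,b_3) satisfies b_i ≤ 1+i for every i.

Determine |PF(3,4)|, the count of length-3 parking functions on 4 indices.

50

Count = (5−3)·5^(3−1) = 2×25 = 50 [KW]
E.g. (1,4,2) → sorted (1,2,4): b_i ≤ 1+i ∀i, a PF.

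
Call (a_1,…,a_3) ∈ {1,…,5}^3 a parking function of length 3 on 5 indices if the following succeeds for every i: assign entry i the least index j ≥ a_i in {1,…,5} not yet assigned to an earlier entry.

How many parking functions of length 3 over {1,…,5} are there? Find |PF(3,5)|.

108

|PF(3,5)| = (5−3+1)·(5+1)^(3−1) = 3 · 36 = 108 (Pollak)
E.g. (5,1,1) → sorted (1,1,5): b_i ≤ 2+i ∀i, a PF.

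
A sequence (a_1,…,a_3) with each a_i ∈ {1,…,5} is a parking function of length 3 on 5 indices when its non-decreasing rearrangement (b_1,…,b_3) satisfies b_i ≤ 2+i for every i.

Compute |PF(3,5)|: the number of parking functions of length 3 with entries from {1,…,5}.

|PF(3,5)| = (6−3)·6^(3−1) = 3×36 = 108 [KW]
Example (5,2,1) → sorted (1,2,5): b_i ≤ 2+i ∀i, a PF.

108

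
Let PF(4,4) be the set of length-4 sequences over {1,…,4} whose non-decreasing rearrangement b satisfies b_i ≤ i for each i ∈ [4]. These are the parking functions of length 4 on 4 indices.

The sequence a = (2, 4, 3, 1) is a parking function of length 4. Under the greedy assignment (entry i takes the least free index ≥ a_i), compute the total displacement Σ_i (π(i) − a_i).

0

Σπ(i) = 1+…+4 = 10; Σa = 2+4+3+1 = 10; disp = 10−10 = 0.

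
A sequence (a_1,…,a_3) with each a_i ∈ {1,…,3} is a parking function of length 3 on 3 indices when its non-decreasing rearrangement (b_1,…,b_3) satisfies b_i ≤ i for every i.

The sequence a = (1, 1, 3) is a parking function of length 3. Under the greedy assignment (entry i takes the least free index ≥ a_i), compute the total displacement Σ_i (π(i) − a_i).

1

Σπ = 3·4/2 = 6 (π permutes [3]); Σa = 1+1+3 = 5; disp = 6−5 = 1.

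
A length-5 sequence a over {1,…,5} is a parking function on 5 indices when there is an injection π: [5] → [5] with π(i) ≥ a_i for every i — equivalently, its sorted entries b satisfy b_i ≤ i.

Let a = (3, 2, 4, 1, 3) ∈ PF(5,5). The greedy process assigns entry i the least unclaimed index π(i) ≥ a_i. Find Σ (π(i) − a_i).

2

Σπ(i) = 1+…+5 = 15; Σa = 3+2+4+1+3 = 13; disp = 15−13 = 2.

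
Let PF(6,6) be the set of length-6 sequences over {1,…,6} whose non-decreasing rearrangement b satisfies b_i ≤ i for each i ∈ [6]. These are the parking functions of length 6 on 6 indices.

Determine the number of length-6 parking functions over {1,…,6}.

16807

|PF| = (6−6+1)·(6+1)^(6−1) = 1 · 16807 = 16807
Check (1,1,1,2,5,3) → sorted (1,1,1,2,3,5): b_i ≤ i ∀i, a PF.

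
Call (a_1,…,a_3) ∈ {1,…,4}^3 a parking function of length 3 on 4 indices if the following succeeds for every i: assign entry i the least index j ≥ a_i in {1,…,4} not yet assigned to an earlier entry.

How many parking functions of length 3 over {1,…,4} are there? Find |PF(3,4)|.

50

|PF(3,4)| = (4+1−3)·(4+1)^{3−1} = 2·25 = 50 (Pollak)
E.g. (4,1,3) → sorted (1,3,4): b_i ≤ 1+i ∀i, a PF.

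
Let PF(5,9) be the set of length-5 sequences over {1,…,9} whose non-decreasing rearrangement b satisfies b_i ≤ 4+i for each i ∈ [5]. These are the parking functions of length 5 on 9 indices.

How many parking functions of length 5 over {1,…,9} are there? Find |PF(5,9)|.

|PF(5,9)| = (10−5)·10^(5−1) = 5 · 10000 = 50000 (Konheim–Weiss)
Check (9,3,7,6,5) → sorted (3,5,6,7,9): b_i ≤ 4+i ∀i, a PF.

50000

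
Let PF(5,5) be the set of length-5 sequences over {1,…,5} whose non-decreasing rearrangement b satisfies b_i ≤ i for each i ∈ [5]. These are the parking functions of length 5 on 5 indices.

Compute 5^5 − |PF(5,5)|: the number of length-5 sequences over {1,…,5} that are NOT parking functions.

Count = 1·6^4 = 1·1296 = 1296 (Pollak)
Example (4,4,5,2,5) → sorted (2,4,4,5,5): b_1=2>1, not a PF.
5^5 − 1296 = 3125 − 1296 = 1829

1829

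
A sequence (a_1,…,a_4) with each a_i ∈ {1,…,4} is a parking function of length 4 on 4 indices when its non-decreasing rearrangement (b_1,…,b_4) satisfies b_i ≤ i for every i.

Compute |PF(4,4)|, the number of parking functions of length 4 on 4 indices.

|PF| = (5−4)·5^(4−1) = 1×125 = 125 (Konheim–Weiss)
Example (2,3,4,1) → sorted (1,2,3,4): b_i ≤ i ∀i, a PF.

125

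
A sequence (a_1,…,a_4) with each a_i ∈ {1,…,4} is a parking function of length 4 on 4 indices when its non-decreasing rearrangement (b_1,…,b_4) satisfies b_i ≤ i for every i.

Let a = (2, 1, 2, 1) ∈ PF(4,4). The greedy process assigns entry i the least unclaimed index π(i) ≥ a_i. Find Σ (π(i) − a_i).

Σπ = 4·5/2 = 10 (π permutes [4]); Σa = 2+1+2+1 = 6; disp = 10−6 = 4.

4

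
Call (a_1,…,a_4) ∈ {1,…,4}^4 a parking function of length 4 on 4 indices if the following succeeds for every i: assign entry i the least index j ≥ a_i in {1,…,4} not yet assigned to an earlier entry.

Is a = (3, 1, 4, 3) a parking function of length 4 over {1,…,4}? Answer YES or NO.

Order a: b = (1, 3, 3, 4).
  b_1=1 ≤ 1
  b_2=3 > 2
  fails at i=2 ⇒ NO

NO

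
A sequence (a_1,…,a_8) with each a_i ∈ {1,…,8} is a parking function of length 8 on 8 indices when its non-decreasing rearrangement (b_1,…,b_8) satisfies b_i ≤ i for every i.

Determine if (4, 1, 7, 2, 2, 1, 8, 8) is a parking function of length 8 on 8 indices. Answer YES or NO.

NO

Sorted: b = (1, 1, 2, 2, 4, 7, 8, 8).
  b_1=1 ≤ 1
  b_2=1 ≤ 2
  b_3=2 ≤ 3
  b_4=2 ≤ 4
  b_5=4 ≤ 5
  b_6=7 > 6
  fails at i=6 ⇒ NO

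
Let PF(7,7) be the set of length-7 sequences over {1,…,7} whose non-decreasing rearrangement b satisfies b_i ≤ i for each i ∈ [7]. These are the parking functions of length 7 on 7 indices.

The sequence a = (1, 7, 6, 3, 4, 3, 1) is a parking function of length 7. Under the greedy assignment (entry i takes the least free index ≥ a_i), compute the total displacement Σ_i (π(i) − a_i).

Σπ(i) = 1+…+7 = 28; Σa = 1+7+6+3+4+3+1 = 25; disp = 28−25 = 3.

3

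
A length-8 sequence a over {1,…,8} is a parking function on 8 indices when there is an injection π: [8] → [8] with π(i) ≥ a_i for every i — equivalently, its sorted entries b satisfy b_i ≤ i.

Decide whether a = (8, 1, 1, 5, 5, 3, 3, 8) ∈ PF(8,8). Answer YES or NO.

NO

Sorted: b = (1, 1, 3, 3, 5, 5, 8, 8).
  b_1=1 ≤ 1
  b_2=1 ≤ 2
  b_3=3 ≤ 3
  b_4=3 ≤ 4
  b_5=5 ≤ 5
  b_6=5 ≤ 6
  b_7=8 > 7
  fails at i=7 ⇒ NO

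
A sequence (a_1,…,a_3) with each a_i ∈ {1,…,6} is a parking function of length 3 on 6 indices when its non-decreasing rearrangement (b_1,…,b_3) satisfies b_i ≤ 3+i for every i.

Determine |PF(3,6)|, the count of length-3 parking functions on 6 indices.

#PF = 4·7^2 = 4 · 49 = 196 [KW]
E.g. (3,4,2) → sorted (2,3,4): b_i ≤ 3+i ∀i, a PF.

196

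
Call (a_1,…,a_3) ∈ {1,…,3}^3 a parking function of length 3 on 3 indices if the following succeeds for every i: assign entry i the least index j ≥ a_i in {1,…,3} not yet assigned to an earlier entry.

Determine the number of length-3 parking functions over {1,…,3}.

16

Count = (3−3+1)·(3+1)^(3−1) = 1·16 = 16
Check (1,2,3) → sorted (1,2,3): b_i ≤ i ∀i, a PF.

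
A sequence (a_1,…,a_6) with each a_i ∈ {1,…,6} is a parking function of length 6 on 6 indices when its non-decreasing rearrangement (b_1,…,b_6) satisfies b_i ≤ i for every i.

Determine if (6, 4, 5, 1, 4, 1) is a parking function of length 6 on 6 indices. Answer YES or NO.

NO

Order a: b = (1, 1, 4, 4, 5, 6).
  b_1=1 ≤ 1
  b_2=1 ≤ 2
  b_3=4 > 3
  fails at i=3 ⇒ NO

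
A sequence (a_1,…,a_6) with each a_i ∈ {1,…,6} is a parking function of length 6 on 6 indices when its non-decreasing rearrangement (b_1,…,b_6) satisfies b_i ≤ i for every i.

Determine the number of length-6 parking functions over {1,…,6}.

|PF(6,6)| = 1·7^5 = 1×16807 = 16807 (Konheim–Weiss)
Example (4,2,5,2,2,1) → sorted (1,2,2,2,4,5): b_i ≤ i ∀i, a PF.

16807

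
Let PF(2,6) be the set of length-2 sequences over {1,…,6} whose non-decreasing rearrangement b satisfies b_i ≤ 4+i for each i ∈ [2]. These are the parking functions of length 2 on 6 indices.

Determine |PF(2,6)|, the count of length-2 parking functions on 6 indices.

35

|PF| = (7−2)·7^(2−1) = 5 · 7 = 35
Check (3,1) → sorted (1,3): b_i ≤ 4+i ∀i, a PF.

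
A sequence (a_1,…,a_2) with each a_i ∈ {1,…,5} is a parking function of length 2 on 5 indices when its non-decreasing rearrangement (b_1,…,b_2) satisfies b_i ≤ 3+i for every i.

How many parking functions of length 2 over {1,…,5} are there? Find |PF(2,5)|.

24

#PF = (5−2+1)·(5+1)^(2−1) = 4·6 = 24 [KW]
E.g. (4,5) → sorted (4,5): b_i ≤ 3+i ∀i, a PF.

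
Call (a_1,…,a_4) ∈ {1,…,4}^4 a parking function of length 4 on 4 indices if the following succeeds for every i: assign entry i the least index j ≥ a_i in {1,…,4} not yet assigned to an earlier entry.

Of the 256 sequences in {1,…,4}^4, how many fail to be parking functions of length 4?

|PF| = (4+1−4)·(4+1)^{4−1} = 1 · 125 = 125
One tuple (3,4,4,4) → sorted (3,4,4,4): b_1=3>1, not a PF.
So 256 − 125 = 131 fail.

131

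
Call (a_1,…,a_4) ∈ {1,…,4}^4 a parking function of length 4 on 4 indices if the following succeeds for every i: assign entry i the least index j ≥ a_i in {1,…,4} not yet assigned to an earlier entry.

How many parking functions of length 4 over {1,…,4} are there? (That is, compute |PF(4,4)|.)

125

|PF| = (4−4+1)·(4+1)^(4−1) = 1·125 = 125 (Konheim–Weiss)
Example (3,1,3,2) → sorted (1,2,3,3): b_i ≤ i ∀i, a PF.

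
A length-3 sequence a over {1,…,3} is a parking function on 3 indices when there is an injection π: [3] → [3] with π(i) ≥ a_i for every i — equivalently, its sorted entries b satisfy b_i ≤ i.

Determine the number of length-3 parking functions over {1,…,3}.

16

|PF| = 1·4^2 = 1 · 16 = 16
Example (3,2,1) → sorted (1,2,3): b_i ≤ i ∀i, a PF.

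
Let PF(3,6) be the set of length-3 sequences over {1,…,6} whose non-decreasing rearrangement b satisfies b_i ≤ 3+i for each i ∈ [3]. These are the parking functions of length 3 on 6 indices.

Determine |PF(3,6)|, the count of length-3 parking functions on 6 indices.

196

#PF = (6+1−3)·(6+1)^{3−1} = 4·49 = 196
One tuple (4,6,4) → sorted (4,4,6): b_i ≤ 3+i ∀i, a PF.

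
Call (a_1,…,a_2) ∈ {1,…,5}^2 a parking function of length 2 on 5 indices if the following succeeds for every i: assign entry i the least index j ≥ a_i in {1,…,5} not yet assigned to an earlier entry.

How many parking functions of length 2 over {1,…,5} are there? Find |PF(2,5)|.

24

|PF| = (5−2+1)·(5+1)^(2−1) = 4 · 6 = 24 [KW]
E.g. (2,4) → sorted (2,4): b_i ≤ 3+i ∀i, a PF.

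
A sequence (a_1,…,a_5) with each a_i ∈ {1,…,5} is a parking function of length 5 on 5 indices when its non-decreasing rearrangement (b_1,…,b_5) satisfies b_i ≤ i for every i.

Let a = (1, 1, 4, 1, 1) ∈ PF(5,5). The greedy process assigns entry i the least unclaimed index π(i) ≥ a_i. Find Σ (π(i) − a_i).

7

Σπ = 5·6/2 = 15 (π permutes [5]); Σa = 1+1+4+1+1 = 8; disp = 15−8 = 7.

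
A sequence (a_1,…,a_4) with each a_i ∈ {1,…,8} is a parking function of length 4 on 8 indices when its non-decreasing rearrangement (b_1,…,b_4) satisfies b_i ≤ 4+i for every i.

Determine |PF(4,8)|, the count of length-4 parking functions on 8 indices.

3645

|PF| = (8+1−4)·(8+1)^{4−1} = 5×729 = 3645 (Pollak)
E.g. (3,4,2,1) → sorted (1,2,3,4): b_i ≤ 4+i ∀i, a PF.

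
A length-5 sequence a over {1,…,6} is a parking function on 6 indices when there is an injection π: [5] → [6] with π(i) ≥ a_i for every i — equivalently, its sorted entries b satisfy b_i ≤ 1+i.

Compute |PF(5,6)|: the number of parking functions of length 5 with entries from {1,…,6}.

4802

|PF| = (7−5)·7^(5−1) = 2·2401 = 4802 (Pollak)
Example (2,2,1,2,1) → sorted (1,1,2,2,2): b_i ≤ 1+i ∀i, a PF.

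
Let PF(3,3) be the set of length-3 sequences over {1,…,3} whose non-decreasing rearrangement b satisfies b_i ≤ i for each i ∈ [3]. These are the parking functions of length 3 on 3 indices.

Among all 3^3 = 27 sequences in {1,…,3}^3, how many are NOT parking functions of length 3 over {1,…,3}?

11

#PF = 1·4^2 = 1×16 = 16 (Pollak)
Example (2,3,3) → sorted (2,3,3): b_1=2>1, not a PF.
So 27 − 16 = 11 fail.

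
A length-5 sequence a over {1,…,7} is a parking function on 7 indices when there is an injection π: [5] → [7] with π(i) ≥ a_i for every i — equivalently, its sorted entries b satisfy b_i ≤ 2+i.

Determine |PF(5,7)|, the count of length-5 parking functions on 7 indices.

|PF(5,7)| = (7−5+1)·(7+1)^(5−1) = 3 · 4096 = 12288
One tuple (5,6,1,3,4) → sorted (1,3,4,5,6): b_i ≤ 2+i ∀i, a PF.

12288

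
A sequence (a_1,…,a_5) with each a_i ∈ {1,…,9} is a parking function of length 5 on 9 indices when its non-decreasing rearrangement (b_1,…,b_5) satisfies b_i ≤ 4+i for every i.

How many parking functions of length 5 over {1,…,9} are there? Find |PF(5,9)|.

50000

|PF| = (9−5+1)·(9+1)^(5−1) = 5 · 10000 = 50000
Example (5,2,1,1,8) → sorted (1,1,2,5,8): b_i ≤ 4+i ∀i, a PF.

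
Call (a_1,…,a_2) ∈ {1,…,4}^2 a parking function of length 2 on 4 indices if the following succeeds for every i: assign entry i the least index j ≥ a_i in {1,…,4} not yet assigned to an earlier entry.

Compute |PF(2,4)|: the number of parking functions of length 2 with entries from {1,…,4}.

15

Count = (4−2+1)·(4+1)^(2−1) = 3·5 = 15 (Pollak)
E.g. (2,1) → sorted (1,2): b_i ≤ 2+i ∀i, a PF.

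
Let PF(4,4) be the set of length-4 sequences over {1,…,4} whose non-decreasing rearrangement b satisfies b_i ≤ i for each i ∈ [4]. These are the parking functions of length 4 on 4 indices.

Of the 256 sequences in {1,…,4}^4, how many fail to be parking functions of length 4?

#PF = (5−4)·5^(4−1) = 1 · 125 = 125
One tuple (3,3,3,3) → sorted (3,3,3,3): b_1=3>1, not a PF.
So 256 − 125 = 131 fail.

131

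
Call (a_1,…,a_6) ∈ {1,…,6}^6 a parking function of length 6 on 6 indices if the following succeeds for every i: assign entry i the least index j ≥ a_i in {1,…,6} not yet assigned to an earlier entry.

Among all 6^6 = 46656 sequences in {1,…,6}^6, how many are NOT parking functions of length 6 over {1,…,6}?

29849

#PF = (7−6)·7^(6−1) = 1·16807 = 16807 (Konheim–Weiss)
Example (2,4,5,6,3,2) → sorted (2,2,3,4,5,6): b_1=2>1, not a PF.
6^6 − 16807 = 46656 − 16807 = 29849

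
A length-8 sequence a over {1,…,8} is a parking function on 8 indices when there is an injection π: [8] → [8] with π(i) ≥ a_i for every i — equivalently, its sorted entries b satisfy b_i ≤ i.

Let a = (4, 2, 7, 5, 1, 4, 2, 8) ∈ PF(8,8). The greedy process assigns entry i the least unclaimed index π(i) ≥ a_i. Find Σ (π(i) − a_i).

Σπ = 8·9/2 = 36 (π permutes [8]); Σa = 4+2+7+5+1+4+2+8 = 33; disp = 36−33 = 3.

3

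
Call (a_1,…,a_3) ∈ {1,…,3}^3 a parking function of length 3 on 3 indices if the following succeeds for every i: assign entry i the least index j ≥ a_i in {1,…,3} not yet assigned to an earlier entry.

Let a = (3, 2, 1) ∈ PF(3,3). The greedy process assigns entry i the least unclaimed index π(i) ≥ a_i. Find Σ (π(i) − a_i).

Σπ = 6 ({1..3} each once); Σa = 3+2+1 = 6; disp = 6−6 = 0.

0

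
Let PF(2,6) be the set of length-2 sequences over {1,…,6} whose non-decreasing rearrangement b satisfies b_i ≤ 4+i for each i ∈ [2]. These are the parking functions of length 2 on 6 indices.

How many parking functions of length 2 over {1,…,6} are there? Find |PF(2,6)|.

35

#PF = (6−2+1)·(6+1)^(2−1) = 5·7 = 35
Example (3,2) → sorted (2,3): b_i ≤ 4+i ∀i, a PF.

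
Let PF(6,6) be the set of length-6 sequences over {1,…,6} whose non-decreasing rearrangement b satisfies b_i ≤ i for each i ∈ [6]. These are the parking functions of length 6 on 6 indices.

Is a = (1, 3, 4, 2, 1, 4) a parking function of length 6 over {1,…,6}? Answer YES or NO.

YES

Sorted: b = (1, 1, 2, 3, 4, 4).
  b_1=1 ≤ 1
  b_2=1 ≤ 2
  b_3=2 ≤ 3
  b_4=3 ≤ 4
  b_5=4 ≤ 5
  b_6=4 ≤ 6
All bounds hold ⇒ YES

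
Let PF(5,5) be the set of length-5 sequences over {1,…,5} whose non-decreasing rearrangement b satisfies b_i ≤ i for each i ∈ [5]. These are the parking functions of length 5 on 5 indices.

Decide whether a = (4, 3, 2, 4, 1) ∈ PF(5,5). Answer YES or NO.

YES

Rearranged: b = (1, 2, 3, 4, 4).
  b_1=1 ≤ 1
  b_2=2 ≤ 2
  b_3=3 ≤ 3
  b_4=4 ≤ 4
  b_5=4 ≤ 5
All bounds hold ⇒ YES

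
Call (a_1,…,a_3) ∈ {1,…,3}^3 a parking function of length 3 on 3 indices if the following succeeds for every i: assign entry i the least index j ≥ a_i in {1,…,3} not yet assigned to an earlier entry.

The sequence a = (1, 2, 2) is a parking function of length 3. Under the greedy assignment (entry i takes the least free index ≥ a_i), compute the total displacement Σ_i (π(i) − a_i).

1

Σπ = 6 ({1..3} each once); Σa = 1+2+2 = 5; disp = 6−5 = 1.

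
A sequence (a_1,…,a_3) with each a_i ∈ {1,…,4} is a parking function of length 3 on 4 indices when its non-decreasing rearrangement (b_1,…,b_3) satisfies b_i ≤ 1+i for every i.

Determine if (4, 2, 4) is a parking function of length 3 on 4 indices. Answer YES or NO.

NO

Sorted: b = (2, 4, 4).
  b_1=2 ≤ 2
  b_2=4 > 3
  fails at i=2 ⇒ NO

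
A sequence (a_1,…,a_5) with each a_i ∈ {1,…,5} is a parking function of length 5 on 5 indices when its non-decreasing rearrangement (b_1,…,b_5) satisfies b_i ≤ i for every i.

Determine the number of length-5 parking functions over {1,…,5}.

1296

Count = (5−5+1)·(5+1)^(5−1) = 1 · 1296 = 1296 [KW]
Check (4,5,3,1,1) → sorted (1,1,3,4,5): b_i ≤ i ∀i, a PF.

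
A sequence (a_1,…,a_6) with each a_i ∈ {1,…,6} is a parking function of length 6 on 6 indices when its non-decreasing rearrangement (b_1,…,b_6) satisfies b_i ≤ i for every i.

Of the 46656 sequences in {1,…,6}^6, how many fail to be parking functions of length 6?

#PF = (6−6+1)·(6+1)^(6−1) = 1×16807 = 16807 (Konheim–Weiss)
E.g. (5,4,6,6,3,3) → sorted (3,3,4,5,6,6): b_1=3>1, not a PF.
6^6 − 16807 = 46656 − 16807 = 29849

29849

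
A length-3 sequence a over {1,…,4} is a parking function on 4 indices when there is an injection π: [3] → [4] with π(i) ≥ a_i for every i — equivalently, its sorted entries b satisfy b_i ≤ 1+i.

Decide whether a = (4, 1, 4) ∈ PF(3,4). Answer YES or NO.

NO

Sorted: b = (1, 4, 4).
  b_1=1 ≤ 2
  b_2=4 > 3
  fails at i=2 ⇒ NO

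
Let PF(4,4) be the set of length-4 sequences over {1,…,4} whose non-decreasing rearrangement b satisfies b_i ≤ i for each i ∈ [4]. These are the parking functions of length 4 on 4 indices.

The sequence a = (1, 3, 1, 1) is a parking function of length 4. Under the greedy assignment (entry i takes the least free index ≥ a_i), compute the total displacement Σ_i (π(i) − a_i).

Σπ = 10 ({1..4} each once); Σa = 1+3+1+1 = 6; disp = 10−6 = 4.

4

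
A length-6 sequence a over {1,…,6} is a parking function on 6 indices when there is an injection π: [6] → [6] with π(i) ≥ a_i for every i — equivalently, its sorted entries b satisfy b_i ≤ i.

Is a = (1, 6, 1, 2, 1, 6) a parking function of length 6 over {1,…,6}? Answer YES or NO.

NO

Order a: b = (1, 1, 1, 2, 6, 6).
  b_1=1 ≤ 1
  b_2=1 ≤ 2
  b_3=1 ≤ 3
  b_4=2 ≤ 4
  b_5=6 > 5
  fails at i=5 ⇒ NO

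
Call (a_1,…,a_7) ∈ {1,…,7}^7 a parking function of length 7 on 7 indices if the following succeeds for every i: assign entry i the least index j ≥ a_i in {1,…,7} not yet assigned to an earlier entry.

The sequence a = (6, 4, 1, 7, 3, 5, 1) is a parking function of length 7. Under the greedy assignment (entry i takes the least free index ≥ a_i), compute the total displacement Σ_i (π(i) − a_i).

Σπ = 28 ({1..7} each once); Σa = 6+4+1+7+3+5+1 = 27; disp = 28−27 = 1.

1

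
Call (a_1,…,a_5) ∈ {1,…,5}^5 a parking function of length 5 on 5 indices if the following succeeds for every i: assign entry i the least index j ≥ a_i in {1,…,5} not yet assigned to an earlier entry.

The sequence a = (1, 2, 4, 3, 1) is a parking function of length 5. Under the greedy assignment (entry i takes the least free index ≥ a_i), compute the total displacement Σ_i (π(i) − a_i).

Σπ(i) = 1+…+5 = 15; Σa = 1+2+4+3+1 = 11; disp = 15−11 = 4.

4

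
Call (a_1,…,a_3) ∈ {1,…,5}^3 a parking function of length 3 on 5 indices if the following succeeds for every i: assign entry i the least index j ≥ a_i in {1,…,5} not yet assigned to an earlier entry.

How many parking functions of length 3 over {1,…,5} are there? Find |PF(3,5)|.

108

#PF = (5+1−3)·(5+1)^{3−1} = 3 · 36 = 108 (Konheim–Weiss)
Example (4,2,4) → sorted (2,4,4): b_i ≤ 2+i ∀i, a PF.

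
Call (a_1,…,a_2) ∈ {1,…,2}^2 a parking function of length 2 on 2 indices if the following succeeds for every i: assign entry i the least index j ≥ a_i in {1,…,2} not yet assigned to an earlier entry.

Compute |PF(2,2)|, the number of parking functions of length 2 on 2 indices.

#PF = (2−2+1)·(2+1)^(2−1) = 1×3 = 3 (Pollak)
Example (1,1) → sorted (1,1): b_i ≤ i ∀i, a PF.

3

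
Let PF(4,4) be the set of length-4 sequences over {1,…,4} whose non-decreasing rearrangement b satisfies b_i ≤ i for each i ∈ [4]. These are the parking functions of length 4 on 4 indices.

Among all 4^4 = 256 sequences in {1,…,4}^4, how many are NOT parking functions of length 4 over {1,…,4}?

131

|PF(4,4)| = 1·5^3 = 1·125 = 125 (Pollak)
Example (4,3,3,3) → sorted (3,3,3,4): b_1=3>1, not a PF.
Total 256; non-PF = 256−125 = 131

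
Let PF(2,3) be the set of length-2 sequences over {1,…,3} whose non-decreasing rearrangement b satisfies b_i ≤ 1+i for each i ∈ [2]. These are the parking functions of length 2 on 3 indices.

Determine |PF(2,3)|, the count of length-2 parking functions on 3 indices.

#PF = 2·4^1 = 2 · 4 = 8
Check (2,1) → sorted (1,2): b_i ≤ 1+i ∀i, a PF.

8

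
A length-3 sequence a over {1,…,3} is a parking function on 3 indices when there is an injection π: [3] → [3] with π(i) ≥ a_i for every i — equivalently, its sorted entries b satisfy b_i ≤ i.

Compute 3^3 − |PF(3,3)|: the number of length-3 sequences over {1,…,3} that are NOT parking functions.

#PF = (3+1−3)·(3+1)^{3−1} = 1×16 = 16 (Konheim–Weiss)
Example (2,2,2) → sorted (2,2,2): b_1=2>1, not a PF.
Total 27; non-PF = 27−16 = 11

11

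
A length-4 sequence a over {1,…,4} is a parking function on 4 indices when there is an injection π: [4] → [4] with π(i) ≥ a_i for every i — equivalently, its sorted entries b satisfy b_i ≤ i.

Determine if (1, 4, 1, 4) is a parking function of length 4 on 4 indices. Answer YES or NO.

Sorted: b = (1, 1, 4, 4).
  b_1=1 ≤ 1
  b_2=1 ≤ 2
  b_3=4 > 3
  fails at i=3 ⇒ NO

NO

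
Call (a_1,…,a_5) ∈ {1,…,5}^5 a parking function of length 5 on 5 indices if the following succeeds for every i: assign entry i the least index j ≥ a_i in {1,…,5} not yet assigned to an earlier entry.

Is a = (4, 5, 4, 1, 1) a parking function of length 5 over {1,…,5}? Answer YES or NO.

Order a: b = (1, 1, 4, 4, 5).
  b_1=1 ≤ 1
  b_2=1 ≤ 2
  b_3=4 > 3
  fails at i=3 ⇒ NO

NO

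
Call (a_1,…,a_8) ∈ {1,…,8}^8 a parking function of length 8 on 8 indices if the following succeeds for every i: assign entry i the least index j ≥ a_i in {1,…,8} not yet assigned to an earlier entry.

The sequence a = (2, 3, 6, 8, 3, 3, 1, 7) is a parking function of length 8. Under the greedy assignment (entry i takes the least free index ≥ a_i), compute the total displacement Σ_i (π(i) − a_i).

3

Σπ = 8·9/2 = 36 (π permutes [8]); Σa = 2+3+6+8+3+3+1+7 = 33; disp = 36−33 = 3.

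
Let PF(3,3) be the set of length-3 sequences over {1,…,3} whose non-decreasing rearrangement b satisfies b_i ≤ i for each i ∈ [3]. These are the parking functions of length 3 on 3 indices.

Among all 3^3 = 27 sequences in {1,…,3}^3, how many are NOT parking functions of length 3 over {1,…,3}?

11

Count = (3−3+1)·(3+1)^(3−1) = 1 · 16 = 16 (Pollak)
One tuple (3,3,3) → sorted (3,3,3): b_1=3>1, not a PF.
Total 27; non-PF = 27−16 = 11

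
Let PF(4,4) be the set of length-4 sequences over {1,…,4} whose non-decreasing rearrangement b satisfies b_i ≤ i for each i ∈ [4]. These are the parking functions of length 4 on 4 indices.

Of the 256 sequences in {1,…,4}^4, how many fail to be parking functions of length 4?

|PF(4,4)| = (5−4)·5^(4−1) = 1 · 125 = 125 [KW]
E.g. (3,4,2,2) → sorted (2,2,3,4): b_1=2>1, not a PF.
So 256 − 125 = 131 fail.

131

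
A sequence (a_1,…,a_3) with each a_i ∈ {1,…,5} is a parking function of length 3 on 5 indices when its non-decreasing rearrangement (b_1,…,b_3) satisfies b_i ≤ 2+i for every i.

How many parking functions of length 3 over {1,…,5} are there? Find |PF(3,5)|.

#PF = (5−3+1)·(5+1)^(3−1) = 3·36 = 108 [KW]
Check (3,2,1) → sorted (1,2,3): b_i ≤ 2+i ∀i, a PF.

108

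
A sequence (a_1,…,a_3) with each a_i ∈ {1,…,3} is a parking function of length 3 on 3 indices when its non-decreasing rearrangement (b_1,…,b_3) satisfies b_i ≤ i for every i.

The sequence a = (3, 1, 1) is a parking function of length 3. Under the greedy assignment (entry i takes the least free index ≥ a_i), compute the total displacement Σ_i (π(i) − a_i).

1

Σπ = 3·4/2 = 6 (π permutes [3]); Σa = 3+1+1 = 5; disp = 6−5 = 1.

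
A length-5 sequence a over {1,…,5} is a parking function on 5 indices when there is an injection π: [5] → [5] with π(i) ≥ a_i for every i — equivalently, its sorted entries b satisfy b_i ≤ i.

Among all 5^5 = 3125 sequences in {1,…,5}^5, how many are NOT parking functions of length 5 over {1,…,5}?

1829

#PF = (5−5+1)·(5+1)^(5−1) = 1×1296 = 1296 [KW]
One tuple (4,4,4,3,4) → sorted (3,4,4,4,4): b_1=3>1, not a PF.
Total 3125; non-PF = 3125−1296 = 1829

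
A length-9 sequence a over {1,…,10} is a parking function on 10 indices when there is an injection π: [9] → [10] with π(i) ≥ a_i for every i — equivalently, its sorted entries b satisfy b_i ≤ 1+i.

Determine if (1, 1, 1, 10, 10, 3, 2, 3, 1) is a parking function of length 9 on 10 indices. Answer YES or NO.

Order a: b = (1, 1, 1, 1, 2, 3, 3, 10, 10).
  b_1=1 ≤ 2
  b_2=1 ≤ 3
  b_3=1 ≤ 4
  b_4=1 ≤ 5
  b_5=2 ≤ 6
  b_6=3 ≤ 7
  b_7=3 ≤ 8
  b_8=10 > 9
  fails at i=8 ⇒ NO

NO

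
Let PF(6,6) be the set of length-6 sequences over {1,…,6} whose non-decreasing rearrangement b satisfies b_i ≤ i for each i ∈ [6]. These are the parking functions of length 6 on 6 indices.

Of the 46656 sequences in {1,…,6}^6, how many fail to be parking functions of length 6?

29849

#PF = 1·7^5 = 1·16807 = 16807
Check (5,6,4,3,5,3) → sorted (3,3,4,5,5,6): b_1=3>1, not a PF.
6^6 − 16807 = 46656 − 16807 = 29849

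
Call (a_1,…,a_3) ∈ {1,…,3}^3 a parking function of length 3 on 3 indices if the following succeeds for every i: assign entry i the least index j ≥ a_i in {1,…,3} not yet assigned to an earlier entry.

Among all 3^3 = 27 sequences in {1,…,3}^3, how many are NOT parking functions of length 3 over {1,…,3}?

Count = 1·4^2 = 1×16 = 16 [KW]
Check (2,2,3) → sorted (2,2,3): b_1=2>1, not a PF.
So 27 − 16 = 11 fail.

11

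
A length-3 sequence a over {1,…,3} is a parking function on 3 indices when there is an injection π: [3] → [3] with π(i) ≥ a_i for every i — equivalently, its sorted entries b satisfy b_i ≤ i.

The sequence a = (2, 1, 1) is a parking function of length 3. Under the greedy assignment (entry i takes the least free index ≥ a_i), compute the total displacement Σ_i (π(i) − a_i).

Σπ = 3·4/2 = 6 (π permutes [3]); Σa = 2+1+1 = 4; disp = 6−4 = 2.

2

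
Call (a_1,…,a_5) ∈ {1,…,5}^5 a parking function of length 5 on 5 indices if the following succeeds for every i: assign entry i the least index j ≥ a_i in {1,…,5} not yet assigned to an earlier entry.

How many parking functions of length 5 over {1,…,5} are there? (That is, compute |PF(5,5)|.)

Count = 1·6^4 = 1·1296 = 1296
Check (5,1,4,2,1) → sorted (1,1,2,4,5): b_i ≤ i ∀i, a PF.

1296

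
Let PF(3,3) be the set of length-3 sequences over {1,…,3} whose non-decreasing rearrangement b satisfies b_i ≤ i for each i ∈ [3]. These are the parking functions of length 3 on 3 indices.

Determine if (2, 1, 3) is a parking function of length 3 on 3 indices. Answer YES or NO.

YES

Order a: b = (1, 2, 3).
  b_1=1 ≤ 1
  b_2=2 ≤ 2
  b_3=3 ≤ 3
All bounds hold ⇒ YES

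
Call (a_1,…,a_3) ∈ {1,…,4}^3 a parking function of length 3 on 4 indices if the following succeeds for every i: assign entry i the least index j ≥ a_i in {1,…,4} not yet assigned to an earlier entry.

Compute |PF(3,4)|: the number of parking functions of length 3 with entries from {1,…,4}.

50

|PF| = (4+1−3)·(4+1)^{3−1} = 2·25 = 50
E.g. (1,2,3) → sorted (1,2,3): b_i ≤ 1+i ∀i, a PF.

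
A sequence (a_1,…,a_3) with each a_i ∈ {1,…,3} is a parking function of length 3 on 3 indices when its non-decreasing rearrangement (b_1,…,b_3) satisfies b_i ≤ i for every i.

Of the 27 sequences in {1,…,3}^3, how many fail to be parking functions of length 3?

#PF = (3−3+1)·(3+1)^(3−1) = 1 · 16 = 16 (Pollak)
One tuple (1,3,3) → sorted (1,3,3): b_2=3>2, not a PF.
Total 27; non-PF = 27−16 = 11

11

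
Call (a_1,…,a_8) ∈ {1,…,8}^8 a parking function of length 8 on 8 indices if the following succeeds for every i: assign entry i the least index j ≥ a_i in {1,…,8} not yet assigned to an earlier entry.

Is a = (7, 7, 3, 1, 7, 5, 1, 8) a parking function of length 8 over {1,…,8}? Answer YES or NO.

Sorted: b = (1, 1, 3, 5, 7, 7, 7, 8).
  b_1=1 ≤ 1
  b_2=1 ≤ 2
  b_3=3 ≤ 3
  b_4=5 > 4
  fails at i=4 ⇒ NO

NO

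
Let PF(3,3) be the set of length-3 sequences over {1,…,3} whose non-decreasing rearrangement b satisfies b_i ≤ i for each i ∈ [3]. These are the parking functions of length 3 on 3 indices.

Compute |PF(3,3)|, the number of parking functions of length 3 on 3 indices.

16

|PF| = 1·4^2 = 1×16 = 16
Example (3,1,1) → sorted (1,1,3): b_i ≤ i ∀i, a PF.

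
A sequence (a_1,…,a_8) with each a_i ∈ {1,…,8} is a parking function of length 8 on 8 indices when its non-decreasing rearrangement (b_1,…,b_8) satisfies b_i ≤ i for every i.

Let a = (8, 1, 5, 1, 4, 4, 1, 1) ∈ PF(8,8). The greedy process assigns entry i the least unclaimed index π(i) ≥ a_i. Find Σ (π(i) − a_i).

11

Σπ = 36 ({1..8} each once); Σa = 8+1+5+1+4+4+1+1 = 25; disp = 36−25 = 11.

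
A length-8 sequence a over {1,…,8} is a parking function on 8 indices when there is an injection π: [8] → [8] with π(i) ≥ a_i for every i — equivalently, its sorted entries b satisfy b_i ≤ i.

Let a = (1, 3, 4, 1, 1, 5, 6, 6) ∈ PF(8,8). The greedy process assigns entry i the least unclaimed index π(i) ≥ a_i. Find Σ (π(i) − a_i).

Σπ = 8·9/2 = 36 (π permutes [8]); Σa = 1+3+4+1+1+5+6+6 = 27; disp = 36−27 = 9.

9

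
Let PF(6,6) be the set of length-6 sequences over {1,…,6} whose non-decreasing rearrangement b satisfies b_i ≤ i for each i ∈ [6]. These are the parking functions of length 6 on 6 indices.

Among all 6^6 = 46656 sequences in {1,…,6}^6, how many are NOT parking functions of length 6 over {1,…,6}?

Count = 1·7^5 = 1×16807 = 16807
Check (6,6,6,6,2,3) → sorted (2,3,6,6,6,6): b_1=2>1, not a PF.
6^6 − 16807 = 46656 − 16807 = 29849

29849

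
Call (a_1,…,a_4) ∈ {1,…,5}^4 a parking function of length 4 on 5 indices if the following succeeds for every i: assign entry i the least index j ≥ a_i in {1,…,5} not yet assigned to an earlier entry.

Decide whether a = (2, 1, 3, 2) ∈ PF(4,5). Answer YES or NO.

Rearranged: b = (1, 2, 2, 3).
  b_1=1 ≤ 2
  b_2=2 ≤ 3
  b_3=2 ≤ 4
  b_4=3 ≤ 5
All bounds hold ⇒ YES

YES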